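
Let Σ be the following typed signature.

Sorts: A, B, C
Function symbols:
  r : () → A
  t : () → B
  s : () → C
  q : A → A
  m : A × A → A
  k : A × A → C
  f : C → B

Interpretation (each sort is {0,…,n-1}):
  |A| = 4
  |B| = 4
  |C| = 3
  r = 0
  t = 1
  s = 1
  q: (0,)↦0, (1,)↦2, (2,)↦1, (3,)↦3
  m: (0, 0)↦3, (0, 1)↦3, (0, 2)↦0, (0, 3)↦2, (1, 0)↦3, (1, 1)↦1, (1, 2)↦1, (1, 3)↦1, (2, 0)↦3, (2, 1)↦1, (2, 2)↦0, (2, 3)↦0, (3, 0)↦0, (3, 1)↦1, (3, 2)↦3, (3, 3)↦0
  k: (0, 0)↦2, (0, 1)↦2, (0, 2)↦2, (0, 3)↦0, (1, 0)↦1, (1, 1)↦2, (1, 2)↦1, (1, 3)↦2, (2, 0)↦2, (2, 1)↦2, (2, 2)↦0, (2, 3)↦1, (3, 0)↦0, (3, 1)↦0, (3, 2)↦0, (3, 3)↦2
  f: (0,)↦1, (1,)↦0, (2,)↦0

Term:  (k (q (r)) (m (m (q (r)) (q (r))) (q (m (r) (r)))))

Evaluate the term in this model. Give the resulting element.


value = 2

  r = 0
  (q (r)) = q(0,) = 0
  r = 0
  (q (r)) = q(0,) = 0
  r = 0
  (q (r)) = q(0,) = 0
  (m (q (r)) (q (r))) = m(0, 0) = 3
  r = 0
  r = 0
  (m (r) (r)) = m(0, 0) = 3
  (q (m (r) (r))) = q(3,) = 3
  (m (m (q (r)) (q (r))) (q (m (r) (r)))) = m(3, 3) = 0
  (k (q (r)) (m (m (q (r)) (q (r))) (q (m (r) (r))))) = k(0, 0) = 2


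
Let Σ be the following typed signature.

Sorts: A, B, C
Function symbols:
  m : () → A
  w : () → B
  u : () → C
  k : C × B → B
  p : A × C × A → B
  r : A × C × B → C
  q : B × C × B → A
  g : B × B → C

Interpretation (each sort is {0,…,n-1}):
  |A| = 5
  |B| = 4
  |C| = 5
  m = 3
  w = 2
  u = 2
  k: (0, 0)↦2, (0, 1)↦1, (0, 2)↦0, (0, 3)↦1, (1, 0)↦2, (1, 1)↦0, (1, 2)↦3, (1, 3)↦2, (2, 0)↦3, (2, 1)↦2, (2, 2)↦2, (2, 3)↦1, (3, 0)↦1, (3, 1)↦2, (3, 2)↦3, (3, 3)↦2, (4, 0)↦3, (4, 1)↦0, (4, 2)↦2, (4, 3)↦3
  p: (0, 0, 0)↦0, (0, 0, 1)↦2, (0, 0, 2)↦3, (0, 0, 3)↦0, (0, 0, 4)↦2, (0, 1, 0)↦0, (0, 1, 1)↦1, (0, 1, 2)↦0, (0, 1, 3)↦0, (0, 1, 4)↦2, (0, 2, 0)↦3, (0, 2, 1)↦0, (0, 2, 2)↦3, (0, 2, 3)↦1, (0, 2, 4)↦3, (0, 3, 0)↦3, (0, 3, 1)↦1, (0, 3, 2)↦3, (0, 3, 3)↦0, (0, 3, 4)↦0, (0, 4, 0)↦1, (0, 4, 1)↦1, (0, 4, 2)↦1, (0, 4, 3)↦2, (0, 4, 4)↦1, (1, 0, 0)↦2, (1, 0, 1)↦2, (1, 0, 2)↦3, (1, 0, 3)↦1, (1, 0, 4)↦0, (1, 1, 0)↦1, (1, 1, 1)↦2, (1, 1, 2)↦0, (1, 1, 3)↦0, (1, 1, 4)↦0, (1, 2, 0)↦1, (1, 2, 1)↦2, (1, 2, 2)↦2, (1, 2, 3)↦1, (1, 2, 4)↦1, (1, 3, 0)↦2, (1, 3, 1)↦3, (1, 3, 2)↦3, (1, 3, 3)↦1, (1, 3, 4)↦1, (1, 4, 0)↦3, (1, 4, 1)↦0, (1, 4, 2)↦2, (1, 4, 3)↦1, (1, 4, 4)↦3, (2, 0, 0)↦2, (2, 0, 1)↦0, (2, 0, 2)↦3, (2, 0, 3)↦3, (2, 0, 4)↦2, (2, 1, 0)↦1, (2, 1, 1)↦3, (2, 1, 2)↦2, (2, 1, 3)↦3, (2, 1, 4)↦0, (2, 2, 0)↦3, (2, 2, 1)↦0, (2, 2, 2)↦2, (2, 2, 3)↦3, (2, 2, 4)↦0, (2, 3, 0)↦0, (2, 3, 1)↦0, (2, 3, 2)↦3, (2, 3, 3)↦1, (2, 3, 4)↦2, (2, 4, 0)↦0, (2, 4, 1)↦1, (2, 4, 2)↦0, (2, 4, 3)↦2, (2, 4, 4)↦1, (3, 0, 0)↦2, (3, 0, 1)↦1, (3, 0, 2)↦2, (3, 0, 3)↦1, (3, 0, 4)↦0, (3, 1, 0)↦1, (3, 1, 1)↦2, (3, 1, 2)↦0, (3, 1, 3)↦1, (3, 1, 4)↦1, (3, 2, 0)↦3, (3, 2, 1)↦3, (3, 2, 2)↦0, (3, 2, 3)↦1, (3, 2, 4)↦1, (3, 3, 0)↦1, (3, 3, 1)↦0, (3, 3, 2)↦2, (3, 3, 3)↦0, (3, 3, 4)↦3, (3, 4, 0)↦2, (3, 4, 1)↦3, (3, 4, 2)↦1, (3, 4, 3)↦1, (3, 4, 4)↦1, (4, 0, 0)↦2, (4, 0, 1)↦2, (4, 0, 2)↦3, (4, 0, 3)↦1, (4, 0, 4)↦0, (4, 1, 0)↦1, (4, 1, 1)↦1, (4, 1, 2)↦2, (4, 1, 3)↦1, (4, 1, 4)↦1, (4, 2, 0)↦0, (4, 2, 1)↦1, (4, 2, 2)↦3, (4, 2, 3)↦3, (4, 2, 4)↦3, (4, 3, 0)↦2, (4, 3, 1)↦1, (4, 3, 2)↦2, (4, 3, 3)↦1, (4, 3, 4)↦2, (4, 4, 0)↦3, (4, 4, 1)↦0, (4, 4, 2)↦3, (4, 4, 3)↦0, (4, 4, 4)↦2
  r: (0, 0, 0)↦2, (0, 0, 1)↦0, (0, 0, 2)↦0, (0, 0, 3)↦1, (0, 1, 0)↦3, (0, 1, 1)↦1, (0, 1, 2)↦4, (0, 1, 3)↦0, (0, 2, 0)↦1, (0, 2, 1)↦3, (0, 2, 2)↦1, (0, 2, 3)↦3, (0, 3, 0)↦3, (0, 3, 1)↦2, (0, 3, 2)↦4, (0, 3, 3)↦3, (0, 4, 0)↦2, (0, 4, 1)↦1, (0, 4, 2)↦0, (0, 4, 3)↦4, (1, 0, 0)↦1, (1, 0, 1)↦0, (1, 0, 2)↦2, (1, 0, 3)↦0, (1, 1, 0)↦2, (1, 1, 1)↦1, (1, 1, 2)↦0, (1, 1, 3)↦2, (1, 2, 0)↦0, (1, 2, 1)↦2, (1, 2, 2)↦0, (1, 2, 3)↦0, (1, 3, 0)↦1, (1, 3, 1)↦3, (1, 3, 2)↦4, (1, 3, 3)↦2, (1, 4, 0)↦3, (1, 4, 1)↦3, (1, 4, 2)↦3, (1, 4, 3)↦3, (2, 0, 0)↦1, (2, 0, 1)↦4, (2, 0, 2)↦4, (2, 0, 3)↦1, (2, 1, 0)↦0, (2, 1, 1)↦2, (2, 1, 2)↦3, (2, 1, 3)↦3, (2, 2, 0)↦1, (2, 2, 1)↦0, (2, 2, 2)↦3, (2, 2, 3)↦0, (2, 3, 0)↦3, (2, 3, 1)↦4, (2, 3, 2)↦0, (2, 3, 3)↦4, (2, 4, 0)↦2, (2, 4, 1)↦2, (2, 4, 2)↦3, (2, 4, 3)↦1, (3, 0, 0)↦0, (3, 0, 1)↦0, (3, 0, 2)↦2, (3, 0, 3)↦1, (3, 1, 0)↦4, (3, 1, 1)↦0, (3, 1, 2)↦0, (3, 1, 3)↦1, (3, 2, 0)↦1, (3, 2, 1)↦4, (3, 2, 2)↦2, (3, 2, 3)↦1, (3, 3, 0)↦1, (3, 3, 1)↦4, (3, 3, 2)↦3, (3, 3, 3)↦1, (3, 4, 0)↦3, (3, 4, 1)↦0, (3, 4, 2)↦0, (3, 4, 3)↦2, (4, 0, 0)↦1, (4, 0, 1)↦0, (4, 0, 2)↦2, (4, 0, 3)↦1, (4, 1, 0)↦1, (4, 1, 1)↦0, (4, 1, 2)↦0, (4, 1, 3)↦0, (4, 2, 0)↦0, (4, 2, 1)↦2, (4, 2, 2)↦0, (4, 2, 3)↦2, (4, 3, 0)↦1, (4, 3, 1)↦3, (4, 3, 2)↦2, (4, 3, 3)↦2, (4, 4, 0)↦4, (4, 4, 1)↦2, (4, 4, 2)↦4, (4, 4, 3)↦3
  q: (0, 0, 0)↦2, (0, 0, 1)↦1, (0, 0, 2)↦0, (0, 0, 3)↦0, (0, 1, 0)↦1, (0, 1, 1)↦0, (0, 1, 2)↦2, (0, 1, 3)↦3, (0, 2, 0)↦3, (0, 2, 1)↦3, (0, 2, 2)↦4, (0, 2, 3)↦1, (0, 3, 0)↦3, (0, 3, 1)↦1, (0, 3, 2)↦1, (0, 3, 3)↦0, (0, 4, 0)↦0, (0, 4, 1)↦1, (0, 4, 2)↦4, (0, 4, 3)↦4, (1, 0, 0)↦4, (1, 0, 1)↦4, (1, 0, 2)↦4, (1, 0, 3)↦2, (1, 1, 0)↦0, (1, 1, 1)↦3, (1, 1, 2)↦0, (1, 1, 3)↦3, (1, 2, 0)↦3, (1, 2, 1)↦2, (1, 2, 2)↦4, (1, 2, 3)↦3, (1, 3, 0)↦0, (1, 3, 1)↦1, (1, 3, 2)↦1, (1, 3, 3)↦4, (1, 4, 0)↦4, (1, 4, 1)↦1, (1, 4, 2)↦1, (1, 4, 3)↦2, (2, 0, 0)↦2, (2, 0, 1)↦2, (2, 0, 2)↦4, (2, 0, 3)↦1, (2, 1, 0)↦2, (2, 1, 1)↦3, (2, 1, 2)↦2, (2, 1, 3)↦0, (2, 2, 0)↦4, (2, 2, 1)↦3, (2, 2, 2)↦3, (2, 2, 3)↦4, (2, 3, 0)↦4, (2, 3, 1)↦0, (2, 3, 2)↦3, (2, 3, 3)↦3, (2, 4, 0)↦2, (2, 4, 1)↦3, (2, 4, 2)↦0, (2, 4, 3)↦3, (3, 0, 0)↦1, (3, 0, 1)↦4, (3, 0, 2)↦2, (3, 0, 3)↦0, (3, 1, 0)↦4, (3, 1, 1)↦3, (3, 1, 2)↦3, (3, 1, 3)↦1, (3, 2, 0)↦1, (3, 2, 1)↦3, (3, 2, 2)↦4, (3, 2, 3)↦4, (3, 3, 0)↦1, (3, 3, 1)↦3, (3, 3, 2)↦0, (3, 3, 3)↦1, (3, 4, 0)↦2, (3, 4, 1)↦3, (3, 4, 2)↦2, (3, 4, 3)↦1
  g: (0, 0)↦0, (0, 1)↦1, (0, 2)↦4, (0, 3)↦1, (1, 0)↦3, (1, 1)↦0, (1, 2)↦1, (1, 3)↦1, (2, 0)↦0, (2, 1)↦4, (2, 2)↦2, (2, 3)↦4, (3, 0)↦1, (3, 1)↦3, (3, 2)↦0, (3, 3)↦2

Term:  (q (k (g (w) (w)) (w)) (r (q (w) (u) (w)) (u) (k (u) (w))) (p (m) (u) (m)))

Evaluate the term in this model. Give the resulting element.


  w = 2
  w = 2
  (g (w) (w)) = g(2, 2) = 2
  w = 2
  (k (g (w) (w)) (w)) = k(2, 2) = 2
  w = 2
  u = 2
  w = 2
  (q (w) (u) (w)) = q(2, 2, 2) = 3
  u = 2
  u = 2
  w = 2
  (k (u) (w)) = k(2, 2) = 2
  (r (q (w) (u) (w)) (u) (k (u) (w))) = r(3, 2, 2) = 2
  m = 3
  u = 2
  m = 3
  (p (m) (u) (m)) = p(3, 2, 3) = 1
  (q (k (g (w) (w)) (w)) (r (q (w) (u) (w)) (u) (k (u) (w))) (p (m) (u) (m))) = q(2, 2, 1) = 3

value = 3


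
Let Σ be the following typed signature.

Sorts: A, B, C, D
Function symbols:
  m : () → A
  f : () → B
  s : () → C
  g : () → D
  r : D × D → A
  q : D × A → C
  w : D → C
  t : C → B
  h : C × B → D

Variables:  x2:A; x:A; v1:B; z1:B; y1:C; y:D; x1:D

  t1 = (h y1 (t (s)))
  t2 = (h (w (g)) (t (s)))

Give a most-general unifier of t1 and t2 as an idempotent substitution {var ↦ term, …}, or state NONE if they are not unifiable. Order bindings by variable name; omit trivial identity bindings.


{y1 ↦ (w (g))}


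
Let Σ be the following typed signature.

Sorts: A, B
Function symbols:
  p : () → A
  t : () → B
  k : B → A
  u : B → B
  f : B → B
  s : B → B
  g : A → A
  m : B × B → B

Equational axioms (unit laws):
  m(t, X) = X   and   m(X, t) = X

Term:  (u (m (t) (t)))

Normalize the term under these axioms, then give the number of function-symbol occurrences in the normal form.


1. (u (m (t) (t)))  →  (u (t))
normal form: (u (t))

size = 2


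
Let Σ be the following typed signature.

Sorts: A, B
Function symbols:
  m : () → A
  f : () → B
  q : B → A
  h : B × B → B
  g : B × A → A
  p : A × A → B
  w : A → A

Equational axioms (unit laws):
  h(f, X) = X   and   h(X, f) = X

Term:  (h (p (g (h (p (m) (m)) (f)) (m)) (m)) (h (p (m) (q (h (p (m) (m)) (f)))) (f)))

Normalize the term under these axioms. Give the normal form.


1. (h (p (g (h (p (m) (m)) (f)) (m)) (m)) (h (p (m) (q (h (p (m) (m)) (f)))) (f)))  →  (h (p (g (p (m) (m)) (m)) (m)) (h (p (m) (q (h (p (m) (m)) (f)))) (f)))
2. (h (p (g (p (m) (m)) (m)) (m)) (h (p (m) (q (h (p (m) (m)) (f)))) (f)))  →  (h (p (g (p (m) (m)) (m)) (m)) (p (m) (q (h (p (m) (m)) (f)))))
3. (h (p (g (p (m) (m)) (m)) (m)) (p (m) (q (h (p (m) (m)) (f)))))  →  (h (p (g (p (m) (m)) (m)) (m)) (p (m) (q (p (m) (m)))))

normal form = (h (p (g (p (m) (m)) (m)) (m)) (p (m) (q (p (m) (m)))))


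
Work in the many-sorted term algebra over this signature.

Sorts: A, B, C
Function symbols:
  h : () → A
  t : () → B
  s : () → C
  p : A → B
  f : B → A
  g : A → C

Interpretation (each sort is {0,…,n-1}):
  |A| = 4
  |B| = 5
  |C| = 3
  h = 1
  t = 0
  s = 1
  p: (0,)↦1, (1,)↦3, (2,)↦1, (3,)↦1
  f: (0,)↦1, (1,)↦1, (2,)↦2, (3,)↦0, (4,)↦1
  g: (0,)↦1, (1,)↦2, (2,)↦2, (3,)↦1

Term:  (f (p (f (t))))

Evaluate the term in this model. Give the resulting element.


value = 0

  t = 0
  (f (t)) = f(0,) = 1
  (p (f (t))) = p(1,) = 3
  (f (p (f (t)))) = f(3,) = 0


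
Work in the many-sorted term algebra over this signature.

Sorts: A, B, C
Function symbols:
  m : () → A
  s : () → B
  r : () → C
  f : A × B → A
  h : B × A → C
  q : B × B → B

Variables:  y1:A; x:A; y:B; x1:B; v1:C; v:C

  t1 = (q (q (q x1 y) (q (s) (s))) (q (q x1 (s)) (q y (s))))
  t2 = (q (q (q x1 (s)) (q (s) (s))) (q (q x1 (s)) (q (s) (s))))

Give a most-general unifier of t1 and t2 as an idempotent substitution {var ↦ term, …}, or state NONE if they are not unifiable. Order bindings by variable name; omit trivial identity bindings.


{y ↦ (s)}


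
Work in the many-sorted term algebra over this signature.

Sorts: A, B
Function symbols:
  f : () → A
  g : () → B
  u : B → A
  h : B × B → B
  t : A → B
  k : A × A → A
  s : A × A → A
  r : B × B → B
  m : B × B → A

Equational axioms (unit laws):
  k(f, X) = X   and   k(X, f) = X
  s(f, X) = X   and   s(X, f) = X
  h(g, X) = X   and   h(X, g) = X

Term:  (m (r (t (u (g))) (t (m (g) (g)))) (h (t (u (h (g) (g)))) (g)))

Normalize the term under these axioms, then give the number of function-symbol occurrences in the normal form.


1. (m (r (t (u (g))) (t (m (g) (g)))) (h (t (u (h (g) (g)))) (g)))  →  (m (r (t (u (g))) (t (m (g) (g)))) (t (u (h (g) (g)))))
2. (m (r (t (u (g))) (t (m (g) (g)))) (t (u (h (g) (g)))))  →  (m (r (t (u (g))) (t (m (g) (g)))) (t (u (g))))
normal form: (m (r (t (u (g))) (t (m (g) (g)))) (t (u (g))))

size = 12


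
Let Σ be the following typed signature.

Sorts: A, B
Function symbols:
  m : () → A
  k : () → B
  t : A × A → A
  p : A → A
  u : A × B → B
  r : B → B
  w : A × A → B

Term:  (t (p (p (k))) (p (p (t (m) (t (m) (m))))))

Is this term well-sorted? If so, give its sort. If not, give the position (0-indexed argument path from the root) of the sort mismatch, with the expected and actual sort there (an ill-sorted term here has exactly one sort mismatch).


ill-sorted at position [0, 0, 0]: expected A, got B

      (k) : B
    (p (k)) : ✗ arg 0 at [0, 0, 0] has sort B, expected A
        (m) : A
          (m) : A
          (m) : A
        (t (m) (m)) : A
      (t (m) (t (m) (m))) : A
    (p (t (m) (t (m) (m)))) : A
  (p (p (t (m) (t (m) (m))))) : A


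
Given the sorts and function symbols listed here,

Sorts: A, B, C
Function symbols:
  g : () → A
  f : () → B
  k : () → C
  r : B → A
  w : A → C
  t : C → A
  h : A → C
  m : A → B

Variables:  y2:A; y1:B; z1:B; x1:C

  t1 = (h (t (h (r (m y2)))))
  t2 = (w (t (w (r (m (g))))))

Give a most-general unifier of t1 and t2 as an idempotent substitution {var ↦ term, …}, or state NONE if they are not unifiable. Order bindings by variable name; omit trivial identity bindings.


head clash or occurs-check failure — not unifiable

NONE (not unifiable)


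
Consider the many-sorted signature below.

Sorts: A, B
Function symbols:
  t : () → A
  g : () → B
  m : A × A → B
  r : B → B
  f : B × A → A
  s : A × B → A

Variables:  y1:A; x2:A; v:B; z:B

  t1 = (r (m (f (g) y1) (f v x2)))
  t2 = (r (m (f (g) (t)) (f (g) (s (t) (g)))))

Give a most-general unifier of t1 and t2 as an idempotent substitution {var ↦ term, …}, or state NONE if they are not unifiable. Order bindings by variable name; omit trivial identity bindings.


{v ↦ (g), x2 ↦ (s (t) (g)), y1 ↦ (t)}


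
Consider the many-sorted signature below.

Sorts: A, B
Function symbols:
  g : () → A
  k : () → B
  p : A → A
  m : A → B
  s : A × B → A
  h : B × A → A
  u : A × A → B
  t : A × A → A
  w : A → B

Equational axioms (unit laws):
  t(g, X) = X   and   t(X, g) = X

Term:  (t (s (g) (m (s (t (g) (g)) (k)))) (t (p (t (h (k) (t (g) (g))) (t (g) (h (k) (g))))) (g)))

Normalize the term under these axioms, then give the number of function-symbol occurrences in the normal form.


1. (t (s (g) (m (s (t (g) (g)) (k)))) (t (p (t (h (k) (t (g) (g))) (t (g) (h (k) (g))))) (g)))  →  (t (s (g) (m (s (g) (k)))) (t (p (t (h (k) (t (g) (g))) (t (g) (h (k) (g))))) (g)))
2. (t (s (g) (m (s (g) (k)))) (t (p (t (h (k) (t (g) (g))) (t (g) (h (k) (g))))) (g)))  →  (t (s (g) (m (s (g) (k)))) (p (t (h (k) (t (g) (g))) (t (g) (h (k) (g))))))
3. (t (s (g) (m (s (g) (k)))) (p (t (h (k) (t (g) (g))) (t (g) (h (k) (g))))))  →  (t (s (g) (m (s (g) (k)))) (p (t (h (k) (g)) (t (g) (h (k) (g))))))
4. (t (s (g) (m (s (g) (k)))) (p (t (h (k) (g)) (t (g) (h (k) (g))))))  →  (t (s (g) (m (s (g) (k)))) (p (t (h (k) (g)) (h (k) (g)))))
normal form: (t (s (g) (m (s (g) (k)))) (p (t (h (k) (g)) (h (k) (g)))))

size = 15


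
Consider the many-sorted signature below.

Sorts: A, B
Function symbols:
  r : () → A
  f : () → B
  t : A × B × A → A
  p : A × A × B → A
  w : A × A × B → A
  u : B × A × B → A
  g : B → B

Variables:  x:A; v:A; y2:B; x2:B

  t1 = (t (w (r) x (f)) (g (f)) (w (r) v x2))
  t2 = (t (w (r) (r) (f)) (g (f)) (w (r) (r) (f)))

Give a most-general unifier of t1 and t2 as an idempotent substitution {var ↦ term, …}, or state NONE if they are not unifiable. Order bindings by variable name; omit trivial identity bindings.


{v ↦ (r), x ↦ (r), x2 ↦ (f)}


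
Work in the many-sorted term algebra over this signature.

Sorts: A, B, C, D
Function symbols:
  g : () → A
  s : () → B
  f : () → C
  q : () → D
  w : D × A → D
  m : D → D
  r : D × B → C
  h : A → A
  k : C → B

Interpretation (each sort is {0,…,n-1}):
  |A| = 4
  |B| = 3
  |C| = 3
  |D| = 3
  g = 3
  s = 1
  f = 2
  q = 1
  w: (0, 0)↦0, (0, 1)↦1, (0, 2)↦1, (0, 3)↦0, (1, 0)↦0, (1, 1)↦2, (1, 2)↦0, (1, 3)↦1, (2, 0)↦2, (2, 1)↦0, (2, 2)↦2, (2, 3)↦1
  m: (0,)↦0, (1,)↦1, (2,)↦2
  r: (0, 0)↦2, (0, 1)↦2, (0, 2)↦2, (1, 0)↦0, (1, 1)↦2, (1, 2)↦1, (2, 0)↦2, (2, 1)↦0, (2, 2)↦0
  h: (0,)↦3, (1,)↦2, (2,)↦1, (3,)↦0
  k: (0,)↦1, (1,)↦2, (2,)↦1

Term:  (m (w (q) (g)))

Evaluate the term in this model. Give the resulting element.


value = 1

  q = 1
  g = 3
  (w (q) (g)) = w(1, 3) = 1
  (m (w (q) (g))) = m(1,) = 1


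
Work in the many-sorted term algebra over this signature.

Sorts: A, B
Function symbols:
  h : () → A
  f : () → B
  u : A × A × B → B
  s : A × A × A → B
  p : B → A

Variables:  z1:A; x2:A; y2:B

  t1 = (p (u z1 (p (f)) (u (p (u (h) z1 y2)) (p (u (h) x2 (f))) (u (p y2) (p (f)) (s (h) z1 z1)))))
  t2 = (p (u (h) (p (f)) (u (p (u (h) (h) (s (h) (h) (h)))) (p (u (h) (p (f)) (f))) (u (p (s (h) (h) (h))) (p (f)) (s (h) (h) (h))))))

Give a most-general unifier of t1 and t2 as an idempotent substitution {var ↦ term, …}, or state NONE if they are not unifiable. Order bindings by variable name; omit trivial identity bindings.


{x2 ↦ (p (f)), y2 ↦ (s (h) (h) (h)), z1 ↦ (h)}


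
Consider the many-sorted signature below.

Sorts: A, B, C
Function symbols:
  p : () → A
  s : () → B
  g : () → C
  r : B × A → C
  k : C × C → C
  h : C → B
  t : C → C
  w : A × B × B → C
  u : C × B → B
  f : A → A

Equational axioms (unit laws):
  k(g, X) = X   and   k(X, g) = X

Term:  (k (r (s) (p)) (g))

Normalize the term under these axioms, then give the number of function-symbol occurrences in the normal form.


1. (k (r (s) (p)) (g))  →  (r (s) (p))
normal form: (r (s) (p))

size = 3


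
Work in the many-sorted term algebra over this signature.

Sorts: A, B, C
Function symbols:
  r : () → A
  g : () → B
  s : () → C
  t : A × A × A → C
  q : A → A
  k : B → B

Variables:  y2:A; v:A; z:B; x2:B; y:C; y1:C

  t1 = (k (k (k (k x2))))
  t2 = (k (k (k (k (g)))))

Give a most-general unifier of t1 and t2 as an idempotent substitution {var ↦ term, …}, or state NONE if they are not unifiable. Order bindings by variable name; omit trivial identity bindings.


{x2 ↦ (g)}


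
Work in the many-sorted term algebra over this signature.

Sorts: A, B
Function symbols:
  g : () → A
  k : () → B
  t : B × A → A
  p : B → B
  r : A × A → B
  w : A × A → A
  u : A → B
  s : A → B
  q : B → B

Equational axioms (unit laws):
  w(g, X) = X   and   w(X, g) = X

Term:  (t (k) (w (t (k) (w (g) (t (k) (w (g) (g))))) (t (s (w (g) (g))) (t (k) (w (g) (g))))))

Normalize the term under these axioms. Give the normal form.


normal form = (t (k) (w (t (k) (t (k) (g))) (t (s (g)) (t (k) (g)))))

1. (t (k) (w (t (k) (w (g) (t (k) (w (g) (g))))) (t (s (w (g) (g))) (t (k) (w (g) (g))))))  →  (t (k) (w (t (k) (t (k) (w (g) (g)))) (t (s (w (g) (g))) (t (k) (w (g) (g))))))
2. (t (k) (w (t (k) (t (k) (w (g) (g)))) (t (s (w (g) (g))) (t (k) (w (g) (g))))))  →  (t (k) (w (t (k) (t (k) (g))) (t (s (w (g) (g))) (t (k) (w (g) (g))))))
3. (t (k) (w (t (k) (t (k) (g))) (t (s (w (g) (g))) (t (k) (w (g) (g))))))  →  (t (k) (w (t (k) (t (k) (g))) (t (s (g)) (t (k) (w (g) (g))))))
4. (t (k) (w (t (k) (t (k) (g))) (t (s (g)) (t (k) (w (g) (g))))))  →  (t (k) (w (t (k) (t (k) (g))) (t (s (g)) (t (k) (g)))))


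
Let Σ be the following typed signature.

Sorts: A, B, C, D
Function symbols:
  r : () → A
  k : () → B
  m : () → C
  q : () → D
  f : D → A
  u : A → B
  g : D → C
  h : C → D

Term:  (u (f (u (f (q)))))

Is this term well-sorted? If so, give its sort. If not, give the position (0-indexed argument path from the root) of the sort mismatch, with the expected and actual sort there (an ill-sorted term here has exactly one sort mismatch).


ill-sorted at position [0, 0]: expected D, got B

        (q) : D
      (f (q)) : A
    (u (f (q))) : B
  (f (u (f (q)))) : ✗ arg 0 at [0, 0] has sort B, expected D


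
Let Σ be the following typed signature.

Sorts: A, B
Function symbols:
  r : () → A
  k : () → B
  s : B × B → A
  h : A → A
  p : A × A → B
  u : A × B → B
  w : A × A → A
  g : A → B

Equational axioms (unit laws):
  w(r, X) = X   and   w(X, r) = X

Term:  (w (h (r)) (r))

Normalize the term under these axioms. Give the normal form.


1. (w (h (r)) (r))  →  (h (r))

normal form = (h (r))


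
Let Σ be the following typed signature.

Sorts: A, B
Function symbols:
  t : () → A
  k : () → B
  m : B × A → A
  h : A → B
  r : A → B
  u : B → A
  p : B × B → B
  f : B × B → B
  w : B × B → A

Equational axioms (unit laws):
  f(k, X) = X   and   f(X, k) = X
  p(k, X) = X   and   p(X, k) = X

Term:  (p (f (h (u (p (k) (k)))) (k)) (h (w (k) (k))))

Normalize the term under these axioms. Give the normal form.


1. (p (f (h (u (p (k) (k)))) (k)) (h (w (k) (k))))  →  (p (h (u (p (k) (k)))) (h (w (k) (k))))
2. (p (h (u (p (k) (k)))) (h (w (k) (k))))  →  (p (h (u (k))) (h (w (k) (k))))

normal form = (p (h (u (k))) (h (w (k) (k))))


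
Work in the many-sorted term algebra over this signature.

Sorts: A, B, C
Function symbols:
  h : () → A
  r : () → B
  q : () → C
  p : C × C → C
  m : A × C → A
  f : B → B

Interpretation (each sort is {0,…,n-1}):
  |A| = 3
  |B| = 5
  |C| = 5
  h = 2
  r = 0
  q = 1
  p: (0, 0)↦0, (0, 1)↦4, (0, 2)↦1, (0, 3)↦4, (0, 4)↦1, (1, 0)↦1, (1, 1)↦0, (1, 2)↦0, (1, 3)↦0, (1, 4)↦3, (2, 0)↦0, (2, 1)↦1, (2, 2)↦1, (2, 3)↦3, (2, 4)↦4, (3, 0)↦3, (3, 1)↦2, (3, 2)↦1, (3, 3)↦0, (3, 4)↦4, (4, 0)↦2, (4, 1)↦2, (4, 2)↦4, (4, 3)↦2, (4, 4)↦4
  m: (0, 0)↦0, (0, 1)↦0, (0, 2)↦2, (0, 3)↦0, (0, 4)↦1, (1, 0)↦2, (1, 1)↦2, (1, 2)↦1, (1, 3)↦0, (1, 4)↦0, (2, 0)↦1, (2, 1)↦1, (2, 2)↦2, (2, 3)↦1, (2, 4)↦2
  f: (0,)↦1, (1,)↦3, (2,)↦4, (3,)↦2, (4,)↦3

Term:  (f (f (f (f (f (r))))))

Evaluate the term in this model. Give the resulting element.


  r = 0
  (f (r)) = f(0,) = 1
  (f (f (r))) = f(1,) = 3
  (f (f (f (r)))) = f(3,) = 2
  (f (f (f (f (r))))) = f(2,) = 4
  (f (f (f (f (f (r)))))) = f(4,) = 3

value = 3


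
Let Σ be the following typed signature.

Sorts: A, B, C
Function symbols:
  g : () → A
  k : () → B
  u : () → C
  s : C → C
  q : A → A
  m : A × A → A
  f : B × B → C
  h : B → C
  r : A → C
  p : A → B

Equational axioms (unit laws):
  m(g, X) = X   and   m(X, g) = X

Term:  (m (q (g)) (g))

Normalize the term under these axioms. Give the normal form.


normal form = (q (g))

1. (m (q (g)) (g))  →  (q (g))


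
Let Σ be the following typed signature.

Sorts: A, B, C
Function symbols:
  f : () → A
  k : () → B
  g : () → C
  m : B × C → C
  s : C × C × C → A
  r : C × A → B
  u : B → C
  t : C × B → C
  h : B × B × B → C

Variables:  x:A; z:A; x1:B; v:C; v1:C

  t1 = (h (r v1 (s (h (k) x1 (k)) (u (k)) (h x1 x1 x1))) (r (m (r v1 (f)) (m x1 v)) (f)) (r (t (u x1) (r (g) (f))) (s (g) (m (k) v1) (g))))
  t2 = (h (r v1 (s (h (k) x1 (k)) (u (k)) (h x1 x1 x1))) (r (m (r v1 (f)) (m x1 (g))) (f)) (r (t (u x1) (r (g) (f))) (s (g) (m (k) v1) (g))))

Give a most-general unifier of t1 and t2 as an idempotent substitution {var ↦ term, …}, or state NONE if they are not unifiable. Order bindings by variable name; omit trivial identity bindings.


{v ↦ (g)}


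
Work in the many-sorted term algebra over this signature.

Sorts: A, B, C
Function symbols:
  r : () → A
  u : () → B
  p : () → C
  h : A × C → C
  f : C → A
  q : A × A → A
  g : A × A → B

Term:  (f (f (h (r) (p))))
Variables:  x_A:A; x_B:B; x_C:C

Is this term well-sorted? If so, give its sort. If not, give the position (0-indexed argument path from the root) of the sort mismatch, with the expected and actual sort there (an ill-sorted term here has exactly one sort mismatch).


      (r) : A
      (p) : C
    (h (r) (p)) : C
  (f (h (r) (p))) : A
(f (f (h (r) (p)))) : ✗ arg 0 at [0] has sort A, expected C

ill-sorted at position [0]: expected C, got A


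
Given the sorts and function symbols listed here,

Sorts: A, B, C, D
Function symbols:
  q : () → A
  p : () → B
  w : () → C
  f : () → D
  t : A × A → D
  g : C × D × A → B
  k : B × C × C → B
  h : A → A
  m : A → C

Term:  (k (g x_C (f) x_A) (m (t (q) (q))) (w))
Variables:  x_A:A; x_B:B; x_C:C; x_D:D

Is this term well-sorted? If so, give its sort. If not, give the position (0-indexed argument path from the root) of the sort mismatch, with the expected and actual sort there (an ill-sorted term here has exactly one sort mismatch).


ill-sorted at position [1, 0]: expected A, got D

    x_C : C
    (f) : D
    x_A : A
  (g x_C (f) x_A) : B
      (q) : A
      (q) : A
    (t (q) (q)) : D
  (m (t (q) (q))) : ✗ arg 0 at [1, 0] has sort D, expected A
  (w) : C


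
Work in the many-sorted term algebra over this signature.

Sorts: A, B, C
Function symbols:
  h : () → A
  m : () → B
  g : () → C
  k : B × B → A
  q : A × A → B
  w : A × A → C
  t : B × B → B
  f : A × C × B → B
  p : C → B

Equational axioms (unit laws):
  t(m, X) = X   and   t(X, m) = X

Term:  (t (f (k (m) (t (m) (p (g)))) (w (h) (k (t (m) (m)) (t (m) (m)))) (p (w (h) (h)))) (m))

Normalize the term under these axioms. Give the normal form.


normal form = (f (k (m) (p (g))) (w (h) (k (m) (m))) (p (w (h) (h))))

1. (t (f (k (m) (t (m) (p (g)))) (w (h) (k (t (m) (m)) (t (m) (m)))) (p (w (h) (h)))) (m))  →  (f (k (m) (t (m) (p (g)))) (w (h) (k (t (m) (m)) (t (m) (m)))) (p (w (h) (h))))
2. (f (k (m) (t (m) (p (g)))) (w (h) (k (t (m) (m)) (t (m) (m)))) (p (w (h) (h))))  →  (f (k (m) (p (g))) (w (h) (k (t (m) (m)) (t (m) (m)))) (p (w (h) (h))))
3. (f (k (m) (p (g))) (w (h) (k (t (m) (m)) (t (m) (m)))) (p (w (h) (h))))  →  (f (k (m) (p (g))) (w (h) (k (m) (t (m) (m)))) (p (w (h) (h))))
4. (f (k (m) (p (g))) (w (h) (k (m) (t (m) (m)))) (p (w (h) (h))))  →  (f (k (m) (p (g))) (w (h) (k (m) (m))) (p (w (h) (h))))


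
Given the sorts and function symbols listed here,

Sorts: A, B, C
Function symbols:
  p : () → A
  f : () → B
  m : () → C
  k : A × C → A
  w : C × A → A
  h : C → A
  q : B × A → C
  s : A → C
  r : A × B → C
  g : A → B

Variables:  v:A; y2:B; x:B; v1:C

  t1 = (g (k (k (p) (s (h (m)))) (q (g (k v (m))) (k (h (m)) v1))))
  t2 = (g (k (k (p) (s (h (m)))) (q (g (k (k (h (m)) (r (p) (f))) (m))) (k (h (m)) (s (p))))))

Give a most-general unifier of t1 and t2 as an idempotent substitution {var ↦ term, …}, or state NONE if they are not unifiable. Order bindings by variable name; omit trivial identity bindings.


{v ↦ (k (h (m)) (r (p) (f))), v1 ↦ (s (p))}


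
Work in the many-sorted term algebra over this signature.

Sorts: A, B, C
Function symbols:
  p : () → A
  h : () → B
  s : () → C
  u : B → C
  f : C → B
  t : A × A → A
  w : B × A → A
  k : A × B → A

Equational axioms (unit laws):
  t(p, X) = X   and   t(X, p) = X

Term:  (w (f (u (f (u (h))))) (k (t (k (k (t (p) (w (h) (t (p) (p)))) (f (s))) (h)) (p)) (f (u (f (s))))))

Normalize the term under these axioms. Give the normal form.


1. (w (f (u (f (u (h))))) (k (t (k (k (t (p) (w (h) (t (p) (p)))) (f (s))) (h)) (p)) (f (u (f (s))))))  →  (w (f (u (f (u (h))))) (k (k (k (t (p) (w (h) (t (p) (p)))) (f (s))) (h)) (f (u (f (s))))))
2. (w (f (u (f (u (h))))) (k (k (k (t (p) (w (h) (t (p) (p)))) (f (s))) (h)) (f (u (f (s))))))  →  (w (f (u (f (u (h))))) (k (k (k (w (h) (t (p) (p))) (f (s))) (h)) (f (u (f (s))))))
3. (w (f (u (f (u (h))))) (k (k (k (w (h) (t (p) (p))) (f (s))) (h)) (f (u (f (s))))))  →  (w (f (u (f (u (h))))) (k (k (k (w (h) (p)) (f (s))) (h)) (f (u (f (s))))))

normal form = (w (f (u (f (u (h))))) (k (k (k (w (h) (p)) (f (s))) (h)) (f (u (f (s))))))


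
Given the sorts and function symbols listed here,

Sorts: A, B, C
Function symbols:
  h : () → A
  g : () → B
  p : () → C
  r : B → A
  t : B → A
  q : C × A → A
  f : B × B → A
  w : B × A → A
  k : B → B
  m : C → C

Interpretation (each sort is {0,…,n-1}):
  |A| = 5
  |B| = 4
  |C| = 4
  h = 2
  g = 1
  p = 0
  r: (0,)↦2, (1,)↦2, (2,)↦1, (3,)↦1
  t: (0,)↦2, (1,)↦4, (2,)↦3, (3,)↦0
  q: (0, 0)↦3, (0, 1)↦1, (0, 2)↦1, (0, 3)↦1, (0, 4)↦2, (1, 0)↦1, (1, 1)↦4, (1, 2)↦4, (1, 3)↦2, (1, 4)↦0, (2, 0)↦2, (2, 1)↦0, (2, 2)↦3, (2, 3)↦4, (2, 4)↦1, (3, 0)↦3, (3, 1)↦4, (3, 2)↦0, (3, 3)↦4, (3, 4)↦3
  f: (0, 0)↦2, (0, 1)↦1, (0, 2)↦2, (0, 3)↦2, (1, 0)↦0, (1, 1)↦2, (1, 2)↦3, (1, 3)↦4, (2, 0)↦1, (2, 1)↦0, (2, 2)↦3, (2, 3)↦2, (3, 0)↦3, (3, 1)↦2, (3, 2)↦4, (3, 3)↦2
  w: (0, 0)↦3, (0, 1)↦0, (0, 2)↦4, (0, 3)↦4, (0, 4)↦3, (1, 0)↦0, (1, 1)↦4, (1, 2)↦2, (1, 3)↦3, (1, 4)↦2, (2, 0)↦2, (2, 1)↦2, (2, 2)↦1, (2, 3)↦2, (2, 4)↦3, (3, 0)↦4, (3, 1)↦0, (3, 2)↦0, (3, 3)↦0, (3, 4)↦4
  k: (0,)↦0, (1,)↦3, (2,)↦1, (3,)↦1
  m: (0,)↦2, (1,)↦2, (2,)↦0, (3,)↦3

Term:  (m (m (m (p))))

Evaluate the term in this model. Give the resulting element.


value = 2

  p = 0
  (m (p)) = m(0,) = 2
  (m (m (p))) = m(2,) = 0
  (m (m (m (p)))) = m(0,) = 2


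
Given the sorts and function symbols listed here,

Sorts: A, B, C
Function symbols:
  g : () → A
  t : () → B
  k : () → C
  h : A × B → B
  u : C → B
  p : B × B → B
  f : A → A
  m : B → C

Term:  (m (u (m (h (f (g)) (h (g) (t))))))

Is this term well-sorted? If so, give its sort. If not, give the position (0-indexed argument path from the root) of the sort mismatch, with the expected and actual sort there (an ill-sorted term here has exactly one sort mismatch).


well-sorted; sort = C

          (g) : A
        (f (g)) : A
          (g) : A
          (t) : B
        (h (g) (t)) : B
      (h (f (g)) (h (g) (t))) : B
    (m (h (f (g)) (h (g) (t)))) : C
  (u (m (h (f (g)) (h (g) (t))))) : B
(m (u (m (h (f (g)) (h (g) (t)))))) : C


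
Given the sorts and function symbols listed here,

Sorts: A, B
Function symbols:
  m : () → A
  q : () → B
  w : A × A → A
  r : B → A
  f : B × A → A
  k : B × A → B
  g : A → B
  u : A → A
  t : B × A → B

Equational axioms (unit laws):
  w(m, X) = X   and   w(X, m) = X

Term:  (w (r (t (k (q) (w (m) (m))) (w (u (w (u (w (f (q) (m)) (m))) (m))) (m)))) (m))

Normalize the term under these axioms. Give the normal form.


normal form = (r (t (k (q) (m)) (u (u (f (q) (m))))))

1. (w (r (t (k (q) (w (m) (m))) (w (u (w (u (w (f (q) (m)) (m))) (m))) (m)))) (m))  →  (r (t (k (q) (w (m) (m))) (w (u (w (u (w (f (q) (m)) (m))) (m))) (m))))
2. (r (t (k (q) (w (m) (m))) (w (u (w (u (w (f (q) (m)) (m))) (m))) (m))))  →  (r (t (k (q) (m)) (w (u (w (u (w (f (q) (m)) (m))) (m))) (m))))
3. (r (t (k (q) (m)) (w (u (w (u (w (f (q) (m)) (m))) (m))) (m))))  →  (r (t (k (q) (m)) (u (w (u (w (f (q) (m)) (m))) (m)))))
4. (r (t (k (q) (m)) (u (w (u (w (f (q) (m)) (m))) (m)))))  →  (r (t (k (q) (m)) (u (u (w (f (q) (m)) (m))))))
5. (r (t (k (q) (m)) (u (u (w (f (q) (m)) (m))))))  →  (r (t (k (q) (m)) (u (u (f (q) (m))))))


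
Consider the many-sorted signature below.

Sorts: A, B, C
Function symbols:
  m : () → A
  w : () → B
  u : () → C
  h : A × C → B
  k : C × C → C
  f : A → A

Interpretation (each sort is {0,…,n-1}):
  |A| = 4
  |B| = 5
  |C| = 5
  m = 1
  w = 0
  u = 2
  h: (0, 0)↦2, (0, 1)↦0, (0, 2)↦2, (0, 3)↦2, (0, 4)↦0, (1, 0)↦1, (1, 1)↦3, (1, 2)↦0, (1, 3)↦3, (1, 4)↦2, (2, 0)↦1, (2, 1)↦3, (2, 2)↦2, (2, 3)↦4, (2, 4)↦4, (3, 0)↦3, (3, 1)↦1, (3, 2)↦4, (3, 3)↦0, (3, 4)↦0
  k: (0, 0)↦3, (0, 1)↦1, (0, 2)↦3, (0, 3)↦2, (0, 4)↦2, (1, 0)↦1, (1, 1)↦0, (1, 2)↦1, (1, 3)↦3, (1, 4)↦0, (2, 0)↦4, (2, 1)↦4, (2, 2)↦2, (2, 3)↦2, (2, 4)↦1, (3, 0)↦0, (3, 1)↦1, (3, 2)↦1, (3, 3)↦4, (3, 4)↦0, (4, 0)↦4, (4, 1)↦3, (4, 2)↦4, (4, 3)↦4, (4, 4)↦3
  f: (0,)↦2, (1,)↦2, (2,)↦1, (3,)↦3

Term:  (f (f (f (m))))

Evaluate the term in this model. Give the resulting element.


value = 2

  m = 1
  (f (m)) = f(1,) = 2
  (f (f (m))) = f(2,) = 1
  (f (f (f (m)))) = f(1,) = 2


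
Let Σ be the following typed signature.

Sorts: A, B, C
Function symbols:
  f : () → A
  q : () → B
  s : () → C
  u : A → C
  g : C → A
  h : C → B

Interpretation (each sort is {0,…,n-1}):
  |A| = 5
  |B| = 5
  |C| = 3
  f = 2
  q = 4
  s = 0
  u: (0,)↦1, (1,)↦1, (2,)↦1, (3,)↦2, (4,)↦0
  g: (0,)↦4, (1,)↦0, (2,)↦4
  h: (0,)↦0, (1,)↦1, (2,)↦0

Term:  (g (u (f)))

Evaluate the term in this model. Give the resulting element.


value = 0

  f = 2
  (u (f)) = u(2,) = 1
  (g (u (f))) = g(1,) = 0


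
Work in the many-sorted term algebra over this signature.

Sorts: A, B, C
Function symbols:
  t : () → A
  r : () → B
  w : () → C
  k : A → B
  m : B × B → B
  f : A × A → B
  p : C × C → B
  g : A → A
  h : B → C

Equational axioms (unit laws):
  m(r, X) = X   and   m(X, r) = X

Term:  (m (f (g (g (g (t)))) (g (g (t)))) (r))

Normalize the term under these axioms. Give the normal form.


normal form = (f (g (g (g (t)))) (g (g (t))))

1. (m (f (g (g (g (t)))) (g (g (t)))) (r))  →  (f (g (g (g (t)))) (g (g (t))))


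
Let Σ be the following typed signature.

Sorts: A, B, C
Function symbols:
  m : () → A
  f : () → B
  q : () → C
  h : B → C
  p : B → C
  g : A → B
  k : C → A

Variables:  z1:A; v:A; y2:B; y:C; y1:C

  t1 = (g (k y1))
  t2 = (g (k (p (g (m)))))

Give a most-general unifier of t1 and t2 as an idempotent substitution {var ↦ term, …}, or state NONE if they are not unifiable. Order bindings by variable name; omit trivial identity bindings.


{y1 ↦ (p (g (m)))}


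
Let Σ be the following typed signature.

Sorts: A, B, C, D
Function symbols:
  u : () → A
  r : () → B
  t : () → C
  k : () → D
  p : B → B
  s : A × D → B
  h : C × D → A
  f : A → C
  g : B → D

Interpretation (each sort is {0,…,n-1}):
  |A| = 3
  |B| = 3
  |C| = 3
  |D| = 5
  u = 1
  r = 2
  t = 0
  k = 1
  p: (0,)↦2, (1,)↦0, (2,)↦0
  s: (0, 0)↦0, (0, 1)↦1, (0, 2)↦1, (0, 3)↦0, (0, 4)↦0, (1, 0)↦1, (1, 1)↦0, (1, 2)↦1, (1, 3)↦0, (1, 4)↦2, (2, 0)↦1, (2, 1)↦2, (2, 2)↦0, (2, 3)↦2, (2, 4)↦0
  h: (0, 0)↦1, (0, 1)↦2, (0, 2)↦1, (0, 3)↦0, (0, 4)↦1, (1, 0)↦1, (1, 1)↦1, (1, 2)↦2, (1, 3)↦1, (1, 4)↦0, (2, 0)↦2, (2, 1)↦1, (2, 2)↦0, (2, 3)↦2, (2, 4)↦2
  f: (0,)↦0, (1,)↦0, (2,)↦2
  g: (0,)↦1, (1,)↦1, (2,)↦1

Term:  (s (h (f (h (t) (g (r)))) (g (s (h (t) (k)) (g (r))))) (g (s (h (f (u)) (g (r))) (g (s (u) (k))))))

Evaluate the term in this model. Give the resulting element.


  t = 0
  r = 2
  (g (r)) = g(2,) = 1
  (h (t) (g (r))) = h(0, 1) = 2
  (f (h (t) (g (r)))) = f(2,) = 2
  t = 0
  k = 1
  (h (t) (k)) = h(0, 1) = 2
  r = 2
  (g (r)) = g(2,) = 1
  (s (h (t) (k)) (g (r))) = s(2, 1) = 2
  (g (s (h (t) (k)) (g (r)))) = g(2,) = 1
  (h (f (h (t) (g (r)))) (g (s (h (t) (k)) (g (r))))) = h(2, 1) = 1
  u = 1
  (f (u)) = f(1,) = 0
  r = 2
  (g (r)) = g(2,) = 1
  (h (f (u)) (g (r))) = h(0, 1) = 2
  u = 1
  k = 1
  (s (u) (k)) = s(1, 1) = 0
  (g (s (u) (k))) = g(0,) = 1
  (s (h (f (u)) (g (r))) (g (s (u) (k)))) = s(2, 1) = 2
  (g (s (h (f (u)) (g (r))) (g (s (u) (k))))) = g(2,) = 1
  (s (h (f (h (t) (g (r)))) (g (s (h (t) (k)) (g (r))))) (g (s (h (f (u)) (g (r))) (g (s (u) (k)))))) = s(1, 1) = 0

value = 0


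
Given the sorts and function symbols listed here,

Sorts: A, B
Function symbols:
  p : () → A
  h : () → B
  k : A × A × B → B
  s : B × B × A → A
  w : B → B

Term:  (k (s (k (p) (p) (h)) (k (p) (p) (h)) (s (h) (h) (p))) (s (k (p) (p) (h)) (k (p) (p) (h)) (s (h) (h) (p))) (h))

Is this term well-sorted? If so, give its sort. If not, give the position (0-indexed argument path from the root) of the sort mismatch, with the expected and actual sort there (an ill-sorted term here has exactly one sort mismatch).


      (p) : A
      (p) : A
      (h) : B
    (k (p) (p) (h)) : B
      (p) : A
      (p) : A
      (h) : B
    (k (p) (p) (h)) : B
      (h) : B
      (h) : B
      (p) : A
    (s (h) (h) (p)) : A
  (s (k (p) (p) (h)) (k (p) (p) (h)) (s (h) (h) (p))) : A
      (p) : A
      (p) : A
      (h) : B
    (k (p) (p) (h)) : B
      (p) : A
      (p) : A
      (h) : B
    (k (p) (p) (h)) : B
      (h) : B
      (h) : B
      (p) : A
    (s (h) (h) (p)) : A
  (s (k (p) (p) (h)) (k (p) (p) (h)) (s (h) (h) (p))) : A
  (h) : B
(k (s (k (p) (p) (h)) (k (p) (p) (h)) (s (h) (h) (p))) (s (k (p) (p) (h)) (k (p) (p) (h)) (s (h) (h) (p))) (h)) : B

well-sorted; sort = B


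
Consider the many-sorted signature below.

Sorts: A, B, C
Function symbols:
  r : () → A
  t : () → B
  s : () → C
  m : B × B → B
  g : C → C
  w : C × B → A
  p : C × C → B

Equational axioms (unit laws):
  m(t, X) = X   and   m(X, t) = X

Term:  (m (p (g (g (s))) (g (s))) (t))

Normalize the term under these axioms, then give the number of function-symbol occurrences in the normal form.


1. (m (p (g (g (s))) (g (s))) (t))  →  (p (g (g (s))) (g (s)))
normal form: (p (g (g (s))) (g (s)))

size = 6


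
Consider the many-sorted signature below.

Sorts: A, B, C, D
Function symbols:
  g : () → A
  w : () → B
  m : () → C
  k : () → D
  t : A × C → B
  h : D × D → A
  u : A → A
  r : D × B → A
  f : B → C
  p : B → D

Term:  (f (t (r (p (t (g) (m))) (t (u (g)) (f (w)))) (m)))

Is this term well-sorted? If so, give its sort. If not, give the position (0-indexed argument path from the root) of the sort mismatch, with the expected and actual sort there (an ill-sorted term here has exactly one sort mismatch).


well-sorted; sort = C

          (g) : A
          (m) : C
        (t (g) (m)) : B
      (p (t (g) (m))) : D
          (g) : A
        (u (g)) : A
          (w) : B
        (f (w)) : C
      (t (u (g)) (f (w))) : B
    (r (p (t (g) (m))) (t (u (g)) (f (w)))) : A
    (m) : C
  (t (r (p (t (g) (m))) (t (u (g)) (f (w)))) (m)) : B
(f (t (r (p (t (g) (m))) (t (u (g)) (f (w)))) (m))) : C


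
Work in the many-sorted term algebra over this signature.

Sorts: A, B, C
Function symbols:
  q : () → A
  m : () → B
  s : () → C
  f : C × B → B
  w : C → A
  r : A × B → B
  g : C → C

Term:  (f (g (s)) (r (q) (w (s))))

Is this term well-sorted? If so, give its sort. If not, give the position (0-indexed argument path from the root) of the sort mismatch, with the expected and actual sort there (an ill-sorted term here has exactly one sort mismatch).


    (s) : C
  (g (s)) : C
    (q) : A
      (s) : C
    (w (s)) : A
  (r (q) (w (s))) : ✗ arg 1 at [1, 1] has sort A, expected B

ill-sorted at position [1, 1]: expected B, got A


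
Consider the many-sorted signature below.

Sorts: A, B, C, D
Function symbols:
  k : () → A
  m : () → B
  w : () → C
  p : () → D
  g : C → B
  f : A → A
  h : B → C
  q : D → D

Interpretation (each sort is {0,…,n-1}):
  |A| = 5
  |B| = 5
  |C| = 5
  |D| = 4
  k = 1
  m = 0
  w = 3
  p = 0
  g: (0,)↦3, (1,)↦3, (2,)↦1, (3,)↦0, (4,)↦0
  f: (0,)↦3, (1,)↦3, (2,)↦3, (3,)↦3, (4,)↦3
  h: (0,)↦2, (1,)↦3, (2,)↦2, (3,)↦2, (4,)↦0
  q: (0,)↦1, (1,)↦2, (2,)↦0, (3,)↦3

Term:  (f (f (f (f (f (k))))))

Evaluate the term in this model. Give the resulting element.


value = 3

  k = 1
  (f (k)) = f(1,) = 3
  (f (f (k))) = f(3,) = 3
  (f (f (f (k)))) = f(3,) = 3
  (f (f (f (f (k))))) = f(3,) = 3
  (f (f (f (f (f (k)))))) = f(3,) = 3


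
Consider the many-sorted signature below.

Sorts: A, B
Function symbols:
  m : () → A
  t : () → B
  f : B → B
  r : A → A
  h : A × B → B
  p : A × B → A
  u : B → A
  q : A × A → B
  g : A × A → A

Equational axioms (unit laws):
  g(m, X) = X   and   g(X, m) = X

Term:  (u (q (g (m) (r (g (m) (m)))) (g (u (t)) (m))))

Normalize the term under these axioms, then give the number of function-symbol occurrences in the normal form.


1. (u (q (g (m) (r (g (m) (m)))) (g (u (t)) (m))))  →  (u (q (r (g (m) (m))) (g (u (t)) (m))))
2. (u (q (r (g (m) (m))) (g (u (t)) (m))))  →  (u (q (r (m)) (g (u (t)) (m))))
3. (u (q (r (m)) (g (u (t)) (m))))  →  (u (q (r (m)) (u (t))))
normal form: (u (q (r (m)) (u (t))))

size = 6


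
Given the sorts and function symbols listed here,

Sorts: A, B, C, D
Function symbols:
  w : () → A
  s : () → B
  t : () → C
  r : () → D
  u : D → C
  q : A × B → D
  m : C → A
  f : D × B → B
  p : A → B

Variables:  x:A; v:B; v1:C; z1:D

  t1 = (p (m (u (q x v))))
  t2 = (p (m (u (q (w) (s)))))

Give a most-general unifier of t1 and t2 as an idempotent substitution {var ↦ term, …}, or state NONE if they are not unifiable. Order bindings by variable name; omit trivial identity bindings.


{v ↦ (s), x ↦ (w)}


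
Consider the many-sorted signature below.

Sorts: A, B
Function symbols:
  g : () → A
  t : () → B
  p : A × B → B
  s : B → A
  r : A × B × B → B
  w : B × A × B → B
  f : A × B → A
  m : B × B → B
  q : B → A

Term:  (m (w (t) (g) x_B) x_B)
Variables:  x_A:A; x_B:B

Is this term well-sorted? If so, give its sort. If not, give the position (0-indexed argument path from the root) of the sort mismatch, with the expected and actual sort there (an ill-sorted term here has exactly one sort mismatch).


well-sorted; sort = B

    (t) : B
    (g) : A
    x_B : B
  (w (t) (g) x_B) : B
  x_B : B
(m (w (t) (g) x_B) x_B) : B
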